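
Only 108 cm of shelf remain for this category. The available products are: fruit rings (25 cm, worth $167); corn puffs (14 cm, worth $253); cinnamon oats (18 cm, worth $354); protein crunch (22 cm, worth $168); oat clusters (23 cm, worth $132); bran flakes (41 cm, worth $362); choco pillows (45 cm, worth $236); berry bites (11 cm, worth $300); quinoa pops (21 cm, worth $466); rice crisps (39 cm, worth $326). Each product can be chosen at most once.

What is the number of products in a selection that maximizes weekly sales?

5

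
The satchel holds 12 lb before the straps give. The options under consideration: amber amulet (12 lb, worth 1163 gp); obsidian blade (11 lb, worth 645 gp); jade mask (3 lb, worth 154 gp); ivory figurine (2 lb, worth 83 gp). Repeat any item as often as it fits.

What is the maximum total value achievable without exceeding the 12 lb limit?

The ratio ordering already packs tightly: amber amulet, 12 lb, 1163.
Every other selection either busts 12 lb or fails to beat 1163.

1163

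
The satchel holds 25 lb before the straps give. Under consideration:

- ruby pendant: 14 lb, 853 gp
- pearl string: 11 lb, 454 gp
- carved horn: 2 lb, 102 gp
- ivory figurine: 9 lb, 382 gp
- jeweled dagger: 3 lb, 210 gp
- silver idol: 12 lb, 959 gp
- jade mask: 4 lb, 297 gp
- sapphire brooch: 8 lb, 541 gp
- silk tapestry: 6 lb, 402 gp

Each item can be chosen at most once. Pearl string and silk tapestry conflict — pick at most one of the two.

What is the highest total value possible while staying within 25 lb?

Density check — silver idol 79.92, jade mask 74.25, jeweled dagger 70.00 are the best per lb.
Taking jeweled dagger + silver idol + jade mask + silk tapestry: 25 lb used, 1868 in value.

1868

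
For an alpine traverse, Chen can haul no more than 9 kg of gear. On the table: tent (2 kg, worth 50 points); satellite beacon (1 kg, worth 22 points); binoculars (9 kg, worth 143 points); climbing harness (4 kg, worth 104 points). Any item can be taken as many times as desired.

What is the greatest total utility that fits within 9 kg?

By utility per kg: climbing harness 26.00, tent 25.00, satellite beacon 22.00, binoculars 15.89 lead.
Best packing: satellite beacon + 2×climbing harness — 9 kg, 230 total.

230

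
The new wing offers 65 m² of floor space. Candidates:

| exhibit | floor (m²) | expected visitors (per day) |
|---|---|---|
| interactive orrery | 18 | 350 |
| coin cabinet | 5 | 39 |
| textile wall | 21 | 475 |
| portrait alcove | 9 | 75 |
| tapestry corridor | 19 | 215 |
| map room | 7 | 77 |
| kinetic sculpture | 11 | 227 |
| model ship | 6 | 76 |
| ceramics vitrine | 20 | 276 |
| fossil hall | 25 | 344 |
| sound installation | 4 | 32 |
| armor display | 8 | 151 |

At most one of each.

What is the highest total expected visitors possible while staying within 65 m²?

A density-first pass picks interactive orrery + textile wall + kinetic sculpture + model ship + armor display — 1279 at 64 m².
The 6 m² tied up in model ship is better spent on map room — total rises to 1280 (65 m²).
Next best is interactive orrery + textile wall + kinetic sculpture + model ship + armor display at 1279 (64 m²) — short by 1.

1280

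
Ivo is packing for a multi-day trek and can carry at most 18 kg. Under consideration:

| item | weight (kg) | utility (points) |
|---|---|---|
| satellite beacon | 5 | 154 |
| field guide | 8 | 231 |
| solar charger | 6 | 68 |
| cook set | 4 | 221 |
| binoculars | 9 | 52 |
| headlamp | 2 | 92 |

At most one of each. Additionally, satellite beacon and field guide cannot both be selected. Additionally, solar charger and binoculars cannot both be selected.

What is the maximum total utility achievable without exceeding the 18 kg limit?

The ratio heuristic lands on satellite beacon + solar charger + cook set + headlamp (535) but leaves 1 kg idle.
The 11 kg tied up in satellite beacon and solar charger is better spent on field guide — total rises to 544 (14 kg).
Every other selection either busts 18 kg or breaks a pairing rule or fails to beat 544.

544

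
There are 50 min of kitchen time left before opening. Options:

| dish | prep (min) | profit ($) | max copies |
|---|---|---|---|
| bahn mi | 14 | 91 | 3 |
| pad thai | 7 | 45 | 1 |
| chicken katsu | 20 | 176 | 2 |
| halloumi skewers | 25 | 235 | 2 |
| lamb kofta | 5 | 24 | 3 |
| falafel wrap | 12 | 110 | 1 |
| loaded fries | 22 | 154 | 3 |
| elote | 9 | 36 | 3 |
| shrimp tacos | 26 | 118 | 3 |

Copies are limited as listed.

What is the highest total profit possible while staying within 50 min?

470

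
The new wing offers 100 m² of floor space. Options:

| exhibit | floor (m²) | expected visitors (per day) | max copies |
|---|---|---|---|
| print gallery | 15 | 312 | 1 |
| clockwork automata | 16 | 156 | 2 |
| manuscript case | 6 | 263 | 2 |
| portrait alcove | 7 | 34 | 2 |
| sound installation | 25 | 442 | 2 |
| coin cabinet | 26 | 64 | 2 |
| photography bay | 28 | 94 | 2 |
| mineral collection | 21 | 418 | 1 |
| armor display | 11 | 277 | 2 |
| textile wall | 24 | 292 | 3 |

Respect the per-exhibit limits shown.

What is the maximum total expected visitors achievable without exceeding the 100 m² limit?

2276

A density-first pass picks print gallery + 2×manuscript case + sound installation + mineral collection + 2×armor display — 2252 at 95 m².
Dropping mineral collection frees 21 m²; slotting in sound installation (25 m²) lifts the total to 2276 at 99 m².
The spare 1 m² is too small for any remaining exhibit, and no exchange beats 2276.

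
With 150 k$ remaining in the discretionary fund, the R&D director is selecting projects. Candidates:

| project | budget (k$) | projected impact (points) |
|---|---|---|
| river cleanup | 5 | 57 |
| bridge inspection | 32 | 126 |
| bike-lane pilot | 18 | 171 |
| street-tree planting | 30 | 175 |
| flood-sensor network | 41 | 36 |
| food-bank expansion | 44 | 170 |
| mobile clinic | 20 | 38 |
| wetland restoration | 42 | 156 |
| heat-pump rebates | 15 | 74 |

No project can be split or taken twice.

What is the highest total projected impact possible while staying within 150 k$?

773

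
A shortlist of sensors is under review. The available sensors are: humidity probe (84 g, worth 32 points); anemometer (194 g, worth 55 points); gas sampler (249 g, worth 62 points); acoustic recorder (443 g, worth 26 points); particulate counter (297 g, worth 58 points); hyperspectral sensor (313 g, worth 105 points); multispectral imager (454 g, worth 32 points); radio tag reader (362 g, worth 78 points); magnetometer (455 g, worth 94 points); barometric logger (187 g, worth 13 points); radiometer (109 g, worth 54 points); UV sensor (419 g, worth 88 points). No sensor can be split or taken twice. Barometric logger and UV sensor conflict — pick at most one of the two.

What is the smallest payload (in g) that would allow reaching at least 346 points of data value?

1210

Look for the lowest-payload combination reaching 346.
Taking humidity probe + gas sampler + hyperspectral sensor + magnetometer + radiometer gives 347 (≥ 346) for 1210 g.
Below 1210 g the best achievable stays under 346.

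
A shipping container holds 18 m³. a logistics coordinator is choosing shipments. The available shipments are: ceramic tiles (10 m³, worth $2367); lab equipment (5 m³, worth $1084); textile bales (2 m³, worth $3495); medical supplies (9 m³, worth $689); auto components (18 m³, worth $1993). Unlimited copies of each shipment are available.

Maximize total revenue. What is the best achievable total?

By revenue per m³: textile bales 1747.50, ceramic tiles 236.70, lab equipment 216.80, auto components 110.72 lead.
Best packing: 9×textile bales — 18 m³, 31455 total.

31455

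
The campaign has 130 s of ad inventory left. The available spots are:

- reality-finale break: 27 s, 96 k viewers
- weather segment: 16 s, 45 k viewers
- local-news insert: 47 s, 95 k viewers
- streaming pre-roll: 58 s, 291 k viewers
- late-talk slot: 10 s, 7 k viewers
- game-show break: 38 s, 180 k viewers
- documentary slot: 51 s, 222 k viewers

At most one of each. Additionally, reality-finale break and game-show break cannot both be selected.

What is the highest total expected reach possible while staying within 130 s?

558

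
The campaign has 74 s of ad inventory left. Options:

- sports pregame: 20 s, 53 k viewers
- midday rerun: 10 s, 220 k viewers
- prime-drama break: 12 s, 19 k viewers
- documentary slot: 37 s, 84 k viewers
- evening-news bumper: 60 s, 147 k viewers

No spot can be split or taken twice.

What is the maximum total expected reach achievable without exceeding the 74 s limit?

367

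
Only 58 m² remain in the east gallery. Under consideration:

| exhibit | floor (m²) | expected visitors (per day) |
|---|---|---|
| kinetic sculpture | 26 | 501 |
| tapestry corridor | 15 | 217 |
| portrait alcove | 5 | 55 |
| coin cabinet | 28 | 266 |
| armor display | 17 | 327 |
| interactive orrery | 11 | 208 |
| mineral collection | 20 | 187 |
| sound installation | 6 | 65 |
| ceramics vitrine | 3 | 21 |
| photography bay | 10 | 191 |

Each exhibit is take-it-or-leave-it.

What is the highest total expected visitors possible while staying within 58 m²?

By expected visitors per m²: kinetic sculpture 19.27, armor display 19.24, photography bay 19.10 lead.
Kinetic sculpture + portrait alcove + armor display + photography bay uses 58 of the 58 m² and totals 1074.
Runner-up kinetic sculpture + armor display + interactive orrery + ceramics vitrine tops out at 1057.

1074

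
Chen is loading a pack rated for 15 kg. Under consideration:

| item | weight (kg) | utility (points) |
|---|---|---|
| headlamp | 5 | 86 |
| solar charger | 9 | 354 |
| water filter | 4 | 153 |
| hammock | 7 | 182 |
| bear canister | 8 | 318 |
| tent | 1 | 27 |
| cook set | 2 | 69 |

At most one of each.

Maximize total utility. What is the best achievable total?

Ranking by ratio (utility/kg): bear canister 39.75, solar charger 39.33, water filter 38.25, cook set 34.50.
A density-first pass picks water filter + bear canister + tent + cook set — 567 at 15 kg.
The 9 kg tied up in bear canister and tent is better spent on solar charger — total rises to 576 (15 kg).

576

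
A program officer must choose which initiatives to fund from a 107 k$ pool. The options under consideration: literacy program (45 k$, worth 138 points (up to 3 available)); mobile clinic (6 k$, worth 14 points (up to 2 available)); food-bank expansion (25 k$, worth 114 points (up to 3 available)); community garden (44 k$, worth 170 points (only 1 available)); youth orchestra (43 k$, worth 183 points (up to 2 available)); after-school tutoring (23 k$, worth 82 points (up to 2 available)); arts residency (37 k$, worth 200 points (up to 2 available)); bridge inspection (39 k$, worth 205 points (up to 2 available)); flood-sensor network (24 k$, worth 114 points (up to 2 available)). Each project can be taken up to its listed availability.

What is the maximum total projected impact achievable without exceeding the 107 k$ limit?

533

A density-first pass picks mobile clinic + 2×arts residency + flood-sensor network — 528 at 104 k$.
The 37 k$ tied up in arts residency is better spent on bridge inspection — total rises to 533 (106 k$).
Nothing else within 107 k$ beats 533.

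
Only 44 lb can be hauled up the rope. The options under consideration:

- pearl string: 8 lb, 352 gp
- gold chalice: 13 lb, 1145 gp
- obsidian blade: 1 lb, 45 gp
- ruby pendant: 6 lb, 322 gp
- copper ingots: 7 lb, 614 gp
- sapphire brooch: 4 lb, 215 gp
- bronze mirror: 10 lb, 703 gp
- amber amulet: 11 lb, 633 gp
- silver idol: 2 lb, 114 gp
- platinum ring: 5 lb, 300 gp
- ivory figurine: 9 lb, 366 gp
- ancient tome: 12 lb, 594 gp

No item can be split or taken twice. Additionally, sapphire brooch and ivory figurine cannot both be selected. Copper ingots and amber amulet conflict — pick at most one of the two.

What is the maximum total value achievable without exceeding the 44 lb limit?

3243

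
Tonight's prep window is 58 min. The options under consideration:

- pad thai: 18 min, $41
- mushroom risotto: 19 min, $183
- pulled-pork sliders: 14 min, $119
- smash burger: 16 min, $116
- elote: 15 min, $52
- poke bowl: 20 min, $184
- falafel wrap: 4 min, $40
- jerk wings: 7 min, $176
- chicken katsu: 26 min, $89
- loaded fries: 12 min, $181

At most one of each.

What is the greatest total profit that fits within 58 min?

A density-first pass picks mushroom risotto + pulled-pork sliders + falafel wrap + jerk wings + loaded fries — 699 at 56 min.
The 18 min tied up in pulled-pork sliders and falafel wrap is better spent on poke bowl — total rises to 724 (58 min).
Next best is pulled-pork sliders + poke bowl + falafel wrap + jerk wings + loaded fries at 700 (57 min) — short by 24.

724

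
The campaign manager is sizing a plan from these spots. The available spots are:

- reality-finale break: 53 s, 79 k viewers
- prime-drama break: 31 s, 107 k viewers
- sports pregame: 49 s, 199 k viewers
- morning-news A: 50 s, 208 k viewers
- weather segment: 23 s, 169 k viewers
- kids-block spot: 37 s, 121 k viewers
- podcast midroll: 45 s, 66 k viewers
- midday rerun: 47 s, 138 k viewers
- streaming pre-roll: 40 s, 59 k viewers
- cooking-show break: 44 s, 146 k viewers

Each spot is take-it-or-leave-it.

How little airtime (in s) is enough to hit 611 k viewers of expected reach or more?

147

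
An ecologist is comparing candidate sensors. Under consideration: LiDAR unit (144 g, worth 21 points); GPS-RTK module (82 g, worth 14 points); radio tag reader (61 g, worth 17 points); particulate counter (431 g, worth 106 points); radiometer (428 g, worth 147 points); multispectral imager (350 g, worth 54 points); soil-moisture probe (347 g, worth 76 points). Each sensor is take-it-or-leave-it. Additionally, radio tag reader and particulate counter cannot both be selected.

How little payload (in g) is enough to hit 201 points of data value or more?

775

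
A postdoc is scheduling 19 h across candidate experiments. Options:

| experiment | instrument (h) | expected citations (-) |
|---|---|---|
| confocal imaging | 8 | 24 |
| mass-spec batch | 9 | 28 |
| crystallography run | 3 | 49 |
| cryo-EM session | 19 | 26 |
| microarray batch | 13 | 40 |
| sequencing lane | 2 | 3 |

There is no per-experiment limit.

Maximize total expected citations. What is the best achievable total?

294

By expected citations per h: crystallography run 16.33, mass-spec batch 3.11, microarray batch 3.08 lead.
Best packing: 6×crystallography run — 18 h, 294 total.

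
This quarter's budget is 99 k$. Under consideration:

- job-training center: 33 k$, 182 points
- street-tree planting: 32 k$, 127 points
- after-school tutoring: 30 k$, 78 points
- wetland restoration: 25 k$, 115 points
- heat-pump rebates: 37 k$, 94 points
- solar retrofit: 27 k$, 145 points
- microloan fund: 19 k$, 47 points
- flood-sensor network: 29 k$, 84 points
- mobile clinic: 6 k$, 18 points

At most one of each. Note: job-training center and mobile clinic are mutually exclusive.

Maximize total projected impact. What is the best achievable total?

454

Density check — job-training center 5.52, solar retrofit 5.37, wetland restoration 4.60 are the best per k$.
Taking job-training center + street-tree planting + solar retrofit: 92 k$ used, 454 in projected impact.
The closest alternative, job-training center + wetland restoration + solar retrofit, reaches only 442.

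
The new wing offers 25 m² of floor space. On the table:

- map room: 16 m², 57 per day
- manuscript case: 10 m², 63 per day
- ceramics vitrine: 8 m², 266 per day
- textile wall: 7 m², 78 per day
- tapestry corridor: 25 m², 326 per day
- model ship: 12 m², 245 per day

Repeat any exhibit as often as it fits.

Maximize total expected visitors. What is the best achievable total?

Best packing: 3×ceramics vitrine — 24 m², 798 total.

798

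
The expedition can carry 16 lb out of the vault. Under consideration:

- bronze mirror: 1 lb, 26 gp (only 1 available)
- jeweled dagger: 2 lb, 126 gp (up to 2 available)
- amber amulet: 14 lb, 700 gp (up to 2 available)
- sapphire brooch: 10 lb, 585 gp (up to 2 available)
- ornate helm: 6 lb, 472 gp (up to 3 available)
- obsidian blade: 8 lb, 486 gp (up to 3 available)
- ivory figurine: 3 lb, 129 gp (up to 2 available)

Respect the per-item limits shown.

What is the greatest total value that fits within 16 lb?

Density check — ornate helm 78.67, jeweled dagger 63.00, obsidian blade 60.75, sapphire brooch 58.50 are the best per lb.
Best packing: 2×jeweled dagger + 2×ornate helm — 16 lb, 1196 total.
That's the maximum — no swap from here does better than 1196.

1196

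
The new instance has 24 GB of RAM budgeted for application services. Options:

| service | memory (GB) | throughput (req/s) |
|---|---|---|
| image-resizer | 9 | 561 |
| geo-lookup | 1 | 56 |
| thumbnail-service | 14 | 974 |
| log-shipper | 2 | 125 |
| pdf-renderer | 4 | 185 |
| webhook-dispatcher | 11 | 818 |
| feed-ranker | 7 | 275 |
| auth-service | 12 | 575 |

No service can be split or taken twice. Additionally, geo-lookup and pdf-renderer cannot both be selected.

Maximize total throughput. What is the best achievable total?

1591

Density check — webhook-dispatcher 74.36, thumbnail-service 69.57, log-shipper 62.50 are the best per GB.
Filling by ratio: image-resizer + geo-lookup + log-shipper + webhook-dispatcher for 1560, with 1 GB left unused.
The 13 GB tied up in log-shipper and webhook-dispatcher is better spent on thumbnail-service — total rises to 1591 (24 GB).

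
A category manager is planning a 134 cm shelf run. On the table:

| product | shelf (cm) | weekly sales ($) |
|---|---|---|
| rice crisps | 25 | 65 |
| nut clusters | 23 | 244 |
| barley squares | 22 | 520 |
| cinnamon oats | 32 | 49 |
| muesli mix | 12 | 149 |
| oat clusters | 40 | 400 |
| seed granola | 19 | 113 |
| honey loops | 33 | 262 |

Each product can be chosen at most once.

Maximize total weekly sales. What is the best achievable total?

1575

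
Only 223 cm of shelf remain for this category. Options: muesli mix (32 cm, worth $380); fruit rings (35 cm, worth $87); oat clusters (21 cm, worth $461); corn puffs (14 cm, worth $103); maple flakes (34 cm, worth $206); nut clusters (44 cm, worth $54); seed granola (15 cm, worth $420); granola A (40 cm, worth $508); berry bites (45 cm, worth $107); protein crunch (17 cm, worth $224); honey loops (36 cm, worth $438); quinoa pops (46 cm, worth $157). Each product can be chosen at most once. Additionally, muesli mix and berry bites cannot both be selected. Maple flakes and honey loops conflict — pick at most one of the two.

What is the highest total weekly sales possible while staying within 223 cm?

2691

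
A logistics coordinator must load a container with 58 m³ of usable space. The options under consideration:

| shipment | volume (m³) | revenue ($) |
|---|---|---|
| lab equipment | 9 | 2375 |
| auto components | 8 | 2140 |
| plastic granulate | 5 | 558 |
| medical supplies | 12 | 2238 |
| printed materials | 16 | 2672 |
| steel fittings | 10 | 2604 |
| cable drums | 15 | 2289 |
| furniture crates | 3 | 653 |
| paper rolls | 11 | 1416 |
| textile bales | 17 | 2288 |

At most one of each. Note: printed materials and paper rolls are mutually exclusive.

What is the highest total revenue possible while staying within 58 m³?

12682

The ratio ordering already packs tightly: lab equipment + auto components + medical supplies + printed materials + steel fittings + furniture crates, 58 m³, 12682.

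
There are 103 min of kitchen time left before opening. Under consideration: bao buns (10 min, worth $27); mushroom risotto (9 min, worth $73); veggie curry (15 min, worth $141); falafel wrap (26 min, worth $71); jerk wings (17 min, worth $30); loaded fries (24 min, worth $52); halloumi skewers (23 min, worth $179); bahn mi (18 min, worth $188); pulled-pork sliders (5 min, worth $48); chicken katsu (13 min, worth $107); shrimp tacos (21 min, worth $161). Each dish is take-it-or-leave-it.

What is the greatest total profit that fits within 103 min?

849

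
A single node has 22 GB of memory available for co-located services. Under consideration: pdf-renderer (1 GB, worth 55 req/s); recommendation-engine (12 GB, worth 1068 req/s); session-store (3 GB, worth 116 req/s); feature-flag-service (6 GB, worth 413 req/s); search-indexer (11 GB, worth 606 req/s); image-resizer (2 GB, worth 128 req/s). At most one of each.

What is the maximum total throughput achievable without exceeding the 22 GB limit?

Density check — recommendation-engine 89.00, feature-flag-service 68.83, image-resizer 64.00, search-indexer 55.09 are the best per GB.
The ratio ordering already packs tightly: pdf-renderer + recommendation-engine + feature-flag-service + image-resizer, 21 GB, 1664.
Runner-up pdf-renderer + recommendation-engine + session-store + feature-flag-service tops out at 1652.

1664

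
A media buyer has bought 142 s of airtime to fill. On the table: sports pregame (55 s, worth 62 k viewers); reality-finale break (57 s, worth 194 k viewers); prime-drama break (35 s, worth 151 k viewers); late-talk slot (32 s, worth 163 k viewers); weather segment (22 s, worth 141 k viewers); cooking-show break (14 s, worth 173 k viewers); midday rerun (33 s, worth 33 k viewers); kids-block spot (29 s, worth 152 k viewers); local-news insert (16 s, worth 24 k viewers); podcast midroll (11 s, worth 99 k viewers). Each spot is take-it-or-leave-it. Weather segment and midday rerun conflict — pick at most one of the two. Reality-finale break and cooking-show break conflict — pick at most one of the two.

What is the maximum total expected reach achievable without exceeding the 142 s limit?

780

Ranking by ratio (expected reach/s): cooking-show break 12.36, podcast midroll 9.00, weather segment 6.41, kids-block spot 5.24.
A density-first pass picks late-talk slot + weather segment + cooking-show break + kids-block spot + local-news insert + podcast midroll — 752 at 124 s.
Dropping local-news insert and podcast midroll frees 27 s; slotting in prime-drama break (35 s) lifts the total to 780 at 132 s.
Next best is prime-drama break + late-talk slot + cooking-show break + kids-block spot + local-news insert + podcast midroll at 762 (137 s) — short by 18.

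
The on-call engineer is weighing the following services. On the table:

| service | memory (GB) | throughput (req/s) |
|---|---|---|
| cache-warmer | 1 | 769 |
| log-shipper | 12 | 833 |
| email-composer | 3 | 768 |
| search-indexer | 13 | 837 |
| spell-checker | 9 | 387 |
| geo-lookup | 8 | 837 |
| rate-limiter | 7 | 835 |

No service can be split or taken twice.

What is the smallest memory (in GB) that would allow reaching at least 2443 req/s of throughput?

Minimise GB subject to total throughput ≥ 2443.
Taking cache-warmer + email-composer + geo-lookup + rate-limiter gives 3209 (≥ 2443) for 19 GB.
Any bundle with less than 19 GB falls short of 2443.

19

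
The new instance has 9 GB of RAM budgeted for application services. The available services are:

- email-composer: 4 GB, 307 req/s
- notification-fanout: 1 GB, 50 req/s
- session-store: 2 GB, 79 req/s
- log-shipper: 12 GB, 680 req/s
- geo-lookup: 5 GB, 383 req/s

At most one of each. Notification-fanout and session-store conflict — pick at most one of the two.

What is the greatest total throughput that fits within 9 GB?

The ratio ordering already packs tightly: email-composer + geo-lookup, 9 GB, 690.
Nothing else feasible within 9 GB beats 690.

690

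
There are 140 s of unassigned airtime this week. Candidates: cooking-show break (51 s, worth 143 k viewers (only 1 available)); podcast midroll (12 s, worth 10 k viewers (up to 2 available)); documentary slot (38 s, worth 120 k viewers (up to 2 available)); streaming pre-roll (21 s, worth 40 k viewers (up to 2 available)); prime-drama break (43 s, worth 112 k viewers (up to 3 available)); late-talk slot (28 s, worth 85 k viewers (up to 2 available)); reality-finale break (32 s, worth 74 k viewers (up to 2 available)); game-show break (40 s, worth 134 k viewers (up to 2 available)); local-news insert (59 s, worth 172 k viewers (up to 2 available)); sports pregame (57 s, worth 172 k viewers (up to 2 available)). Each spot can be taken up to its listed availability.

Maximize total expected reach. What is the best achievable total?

440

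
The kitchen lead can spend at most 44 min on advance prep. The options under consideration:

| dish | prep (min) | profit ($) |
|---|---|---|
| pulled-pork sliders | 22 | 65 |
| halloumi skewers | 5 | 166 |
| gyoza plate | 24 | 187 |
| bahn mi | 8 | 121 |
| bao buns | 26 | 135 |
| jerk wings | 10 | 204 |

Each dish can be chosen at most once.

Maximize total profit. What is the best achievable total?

Filling by ratio: halloumi skewers + bahn mi + jerk wings for 491, with 21 min left unused.
Replace bahn mi with gyoza plate: the trade gains 66 net, giving 557 at 39 min.
Runner-up gyoza plate + bahn mi + jerk wings tops out at 512.

557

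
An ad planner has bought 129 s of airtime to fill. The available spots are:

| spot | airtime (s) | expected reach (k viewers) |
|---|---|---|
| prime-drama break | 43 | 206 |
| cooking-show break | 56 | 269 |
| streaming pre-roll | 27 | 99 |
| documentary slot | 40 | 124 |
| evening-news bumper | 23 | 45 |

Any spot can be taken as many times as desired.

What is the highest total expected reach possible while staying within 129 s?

618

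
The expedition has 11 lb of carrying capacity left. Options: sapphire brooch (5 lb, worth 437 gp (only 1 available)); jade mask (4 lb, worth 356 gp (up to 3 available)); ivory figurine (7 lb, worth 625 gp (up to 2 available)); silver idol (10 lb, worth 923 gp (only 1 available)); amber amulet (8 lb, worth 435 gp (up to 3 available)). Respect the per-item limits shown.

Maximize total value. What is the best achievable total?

Ranking by ratio (value/lb): silver idol 92.30, ivory figurine 89.29, jade mask 89.00.
Taking the top-ratio items first gives silver idol for 923 (10 lb).
The 10 lb tied up in silver idol is better spent on jade mask + ivory figurine — total rises to 981 (11 lb).
Every other selection either busts 11 lb or exceeds an availability limit or fails to beat 981.

981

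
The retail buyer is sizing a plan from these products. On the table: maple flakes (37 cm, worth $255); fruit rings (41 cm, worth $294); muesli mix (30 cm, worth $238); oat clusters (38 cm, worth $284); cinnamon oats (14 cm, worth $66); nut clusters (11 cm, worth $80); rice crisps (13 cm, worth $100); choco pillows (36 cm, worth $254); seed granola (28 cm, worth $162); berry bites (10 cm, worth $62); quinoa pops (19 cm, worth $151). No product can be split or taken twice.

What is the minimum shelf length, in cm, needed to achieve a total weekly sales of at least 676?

Need the lightest bundle worth ≥ 676.
fruit rings + muesli mix + quinoa pops reaches 683 using 90 cm.
Below 90 cm the best achievable stays under 676.

90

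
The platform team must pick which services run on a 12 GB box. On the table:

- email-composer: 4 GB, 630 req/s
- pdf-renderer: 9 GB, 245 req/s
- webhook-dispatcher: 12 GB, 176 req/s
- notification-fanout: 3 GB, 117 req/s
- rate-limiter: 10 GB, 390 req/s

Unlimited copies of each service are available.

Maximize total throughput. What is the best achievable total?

3×email-composer uses 12 of the 12 GB and totals 1890.
Nothing else within 12 GB beats 1890.

1890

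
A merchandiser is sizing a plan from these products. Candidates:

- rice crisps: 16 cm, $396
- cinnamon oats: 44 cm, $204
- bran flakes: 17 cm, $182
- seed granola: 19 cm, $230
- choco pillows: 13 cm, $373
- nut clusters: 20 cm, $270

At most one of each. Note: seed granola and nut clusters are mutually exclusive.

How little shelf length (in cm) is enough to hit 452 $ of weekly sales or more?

29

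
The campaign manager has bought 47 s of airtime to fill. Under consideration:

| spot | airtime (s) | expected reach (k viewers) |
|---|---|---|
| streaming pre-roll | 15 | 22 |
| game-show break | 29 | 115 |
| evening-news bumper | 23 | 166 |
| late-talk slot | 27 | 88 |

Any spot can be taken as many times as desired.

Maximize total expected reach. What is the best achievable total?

332

The ratio ordering already packs tightly: 2×evening-news bumper, 46 s, 332.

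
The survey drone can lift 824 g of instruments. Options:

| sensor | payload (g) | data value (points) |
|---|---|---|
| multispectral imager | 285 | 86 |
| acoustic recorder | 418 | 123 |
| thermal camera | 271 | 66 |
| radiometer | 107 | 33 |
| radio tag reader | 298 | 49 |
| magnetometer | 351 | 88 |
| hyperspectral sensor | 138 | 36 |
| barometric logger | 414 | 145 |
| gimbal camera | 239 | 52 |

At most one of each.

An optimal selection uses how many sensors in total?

3

Best achievable data value is 264.
One optimal bundle: multispectral imager + radiometer + barometric logger (806 g).
Any selection reaching 264 contains exactly 3 sensors.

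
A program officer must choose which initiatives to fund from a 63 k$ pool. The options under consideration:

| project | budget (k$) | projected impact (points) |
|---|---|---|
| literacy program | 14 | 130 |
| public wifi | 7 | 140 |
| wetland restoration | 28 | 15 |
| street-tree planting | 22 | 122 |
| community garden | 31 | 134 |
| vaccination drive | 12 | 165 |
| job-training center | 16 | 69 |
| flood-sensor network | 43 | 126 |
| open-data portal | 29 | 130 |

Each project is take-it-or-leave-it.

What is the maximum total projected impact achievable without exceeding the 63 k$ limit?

565

Density check — public wifi 20.00, vaccination drive 13.75, literacy program 9.29 are the best per k$.
Taking the top-ratio projects first gives literacy program + public wifi + street-tree planting + vaccination drive for 557 (55 k$).
Replace street-tree planting with open-data portal: the trade gains 8 net, giving 565 at 62 k$.
Runner-up literacy program + public wifi + street-tree planting + vaccination drive tops out at 557.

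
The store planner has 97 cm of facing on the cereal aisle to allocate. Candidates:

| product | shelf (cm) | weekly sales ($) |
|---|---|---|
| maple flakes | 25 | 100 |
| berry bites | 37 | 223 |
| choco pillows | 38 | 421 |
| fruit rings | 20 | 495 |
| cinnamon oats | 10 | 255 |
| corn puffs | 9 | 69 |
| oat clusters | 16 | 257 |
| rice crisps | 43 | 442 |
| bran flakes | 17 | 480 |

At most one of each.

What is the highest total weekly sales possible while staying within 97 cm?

1720

A density-first pass picks maple flakes + fruit rings + cinnamon oats + corn puffs + oat clusters + bran flakes — 1656 at 97 cm.
The 41 cm tied up in maple flakes and oat clusters is better spent on choco pillows — total rises to 1720 (94 cm).
Runner-up fruit rings + oat clusters + rice crisps + bran flakes tops out at 1674.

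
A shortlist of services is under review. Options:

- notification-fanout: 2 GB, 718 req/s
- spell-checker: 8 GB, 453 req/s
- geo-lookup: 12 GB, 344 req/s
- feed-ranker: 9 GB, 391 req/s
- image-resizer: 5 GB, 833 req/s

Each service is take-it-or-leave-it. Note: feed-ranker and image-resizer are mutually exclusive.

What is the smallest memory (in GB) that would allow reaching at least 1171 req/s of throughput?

7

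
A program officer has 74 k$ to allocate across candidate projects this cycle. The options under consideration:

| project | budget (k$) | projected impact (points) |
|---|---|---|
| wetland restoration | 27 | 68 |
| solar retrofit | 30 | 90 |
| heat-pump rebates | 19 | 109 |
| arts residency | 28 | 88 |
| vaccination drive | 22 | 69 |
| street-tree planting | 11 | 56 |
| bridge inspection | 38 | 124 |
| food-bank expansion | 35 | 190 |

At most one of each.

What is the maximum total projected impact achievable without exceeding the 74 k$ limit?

355

By projected impact per k$: heat-pump rebates 5.74, food-bank expansion 5.43, street-tree planting 5.09, bridge inspection 3.26 lead.
Heat-pump rebates + street-tree planting + food-bank expansion uses 65 of the 74 k$ and totals 355.
Every other selection either busts 74 k$ or fails to beat 355.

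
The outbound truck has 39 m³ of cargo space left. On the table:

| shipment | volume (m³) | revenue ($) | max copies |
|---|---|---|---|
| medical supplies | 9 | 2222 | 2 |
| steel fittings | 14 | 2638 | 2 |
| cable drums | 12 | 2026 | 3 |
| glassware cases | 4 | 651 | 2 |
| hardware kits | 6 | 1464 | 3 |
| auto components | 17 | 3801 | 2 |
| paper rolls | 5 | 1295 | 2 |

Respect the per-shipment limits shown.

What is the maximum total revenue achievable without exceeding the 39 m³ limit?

Taking the top-ratio shipments first gives 2×medical supplies + glassware cases + hardware kits + 2×paper rolls for 9149 (38 m³).
Replace 2×medical supplies and glassware cases with hardware kits + auto components: the trade gains 170 net, giving 9319 at 39 m³.

9319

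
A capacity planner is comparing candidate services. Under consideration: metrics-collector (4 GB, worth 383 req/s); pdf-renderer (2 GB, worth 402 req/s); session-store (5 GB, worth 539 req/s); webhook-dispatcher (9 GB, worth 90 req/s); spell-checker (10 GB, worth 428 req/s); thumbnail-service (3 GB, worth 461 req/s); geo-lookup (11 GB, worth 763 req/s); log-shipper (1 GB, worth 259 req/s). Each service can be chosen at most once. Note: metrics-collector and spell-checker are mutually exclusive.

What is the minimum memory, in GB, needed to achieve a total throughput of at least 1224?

Minimise GB subject to total throughput ≥ 1224.
metrics-collector + pdf-renderer + thumbnail-service reaches 1246 using 9 GB.
No combination under 9 GB hits 1224.

9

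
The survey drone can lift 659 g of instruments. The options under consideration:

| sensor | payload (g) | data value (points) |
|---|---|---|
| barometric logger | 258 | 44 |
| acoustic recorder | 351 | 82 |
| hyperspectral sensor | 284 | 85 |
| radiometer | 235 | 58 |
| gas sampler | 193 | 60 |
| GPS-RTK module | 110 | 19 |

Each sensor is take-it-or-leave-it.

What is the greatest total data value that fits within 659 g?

167

Density check — gas sampler 0.31, hyperspectral sensor 0.30, radiometer 0.25, acoustic recorder 0.23 are the best per g.
Filling by ratio: hyperspectral sensor + gas sampler + GPS-RTK module for 164, with 72 g left unused.
The 303 g tied up in gas sampler and GPS-RTK module is better spent on acoustic recorder — total rises to 167 (635 g).
An exhaustive check of the 64 subsets confirms 167.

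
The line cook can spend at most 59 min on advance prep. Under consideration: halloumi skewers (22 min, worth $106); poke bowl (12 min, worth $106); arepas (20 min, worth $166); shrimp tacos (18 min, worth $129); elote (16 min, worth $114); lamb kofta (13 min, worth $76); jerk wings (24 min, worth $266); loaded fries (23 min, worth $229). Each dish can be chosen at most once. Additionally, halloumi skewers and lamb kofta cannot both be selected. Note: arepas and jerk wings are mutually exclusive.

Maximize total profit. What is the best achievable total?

Taking poke bowl + jerk wings + loaded fries: 59 min used, 601 in profit.
No other feasible combination exceeds 601.

601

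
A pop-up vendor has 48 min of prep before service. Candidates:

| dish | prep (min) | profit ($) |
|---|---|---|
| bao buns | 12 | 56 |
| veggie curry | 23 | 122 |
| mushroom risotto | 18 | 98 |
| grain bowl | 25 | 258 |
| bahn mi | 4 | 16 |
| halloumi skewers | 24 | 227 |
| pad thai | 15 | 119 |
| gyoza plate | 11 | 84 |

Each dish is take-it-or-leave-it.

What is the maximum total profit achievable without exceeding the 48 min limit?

398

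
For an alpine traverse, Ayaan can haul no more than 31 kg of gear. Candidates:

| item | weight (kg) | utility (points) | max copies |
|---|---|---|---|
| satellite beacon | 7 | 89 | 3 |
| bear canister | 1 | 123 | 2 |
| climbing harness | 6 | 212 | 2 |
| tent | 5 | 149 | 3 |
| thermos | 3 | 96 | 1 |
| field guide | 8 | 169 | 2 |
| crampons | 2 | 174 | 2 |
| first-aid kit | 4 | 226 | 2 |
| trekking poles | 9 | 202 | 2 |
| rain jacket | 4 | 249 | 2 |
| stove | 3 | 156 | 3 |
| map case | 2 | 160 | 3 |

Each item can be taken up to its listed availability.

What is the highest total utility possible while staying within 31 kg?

2180

2×bear canister + 2×crampons + 2×first-aid kit + 2×rain jacket + stove + 3×map case uses 31 of the 31 kg and totals 2180.
No other feasible combination exceeds 2180.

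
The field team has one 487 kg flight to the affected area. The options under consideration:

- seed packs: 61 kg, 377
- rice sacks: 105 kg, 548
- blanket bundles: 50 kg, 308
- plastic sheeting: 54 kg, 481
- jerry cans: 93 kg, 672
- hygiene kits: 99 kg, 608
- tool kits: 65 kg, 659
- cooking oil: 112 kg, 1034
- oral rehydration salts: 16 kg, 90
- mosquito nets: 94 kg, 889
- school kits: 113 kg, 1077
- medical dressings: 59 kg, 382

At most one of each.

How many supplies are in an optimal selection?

5

Optimal total is 4331.
One optimal bundle: jerry cans + tool kits + cooking oil + mosquito nets + school kits (477 kg).
Every optimal selection uses 5 supplies.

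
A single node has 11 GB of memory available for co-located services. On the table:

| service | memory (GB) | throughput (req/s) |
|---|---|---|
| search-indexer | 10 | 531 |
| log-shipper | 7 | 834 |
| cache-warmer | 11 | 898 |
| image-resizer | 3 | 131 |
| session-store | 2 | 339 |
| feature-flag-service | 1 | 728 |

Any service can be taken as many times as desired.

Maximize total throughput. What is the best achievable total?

8008

By throughput per GB: feature-flag-service 728.00, session-store 169.50, log-shipper 119.14 lead.
Taking 11×feature-flag-service: 11 GB used, 8008 in throughput.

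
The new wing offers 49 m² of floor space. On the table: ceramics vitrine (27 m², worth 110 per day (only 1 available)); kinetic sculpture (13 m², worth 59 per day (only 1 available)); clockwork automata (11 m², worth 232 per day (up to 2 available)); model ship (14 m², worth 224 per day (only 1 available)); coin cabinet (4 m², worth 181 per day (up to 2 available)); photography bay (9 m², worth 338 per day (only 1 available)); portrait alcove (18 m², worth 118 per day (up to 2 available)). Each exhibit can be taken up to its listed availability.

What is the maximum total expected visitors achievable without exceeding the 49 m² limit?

1207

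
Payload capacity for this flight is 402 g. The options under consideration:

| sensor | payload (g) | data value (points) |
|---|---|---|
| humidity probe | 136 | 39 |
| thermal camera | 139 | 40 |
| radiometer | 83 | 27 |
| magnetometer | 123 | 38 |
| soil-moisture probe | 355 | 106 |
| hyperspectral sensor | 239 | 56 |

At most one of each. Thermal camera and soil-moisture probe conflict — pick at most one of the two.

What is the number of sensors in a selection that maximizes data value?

The maximum data value within 402 g is 117.
For example humidity probe + thermal camera + magnetometer achieves it, using 398 g.
Any selection reaching 117 contains exactly 3 sensors.

3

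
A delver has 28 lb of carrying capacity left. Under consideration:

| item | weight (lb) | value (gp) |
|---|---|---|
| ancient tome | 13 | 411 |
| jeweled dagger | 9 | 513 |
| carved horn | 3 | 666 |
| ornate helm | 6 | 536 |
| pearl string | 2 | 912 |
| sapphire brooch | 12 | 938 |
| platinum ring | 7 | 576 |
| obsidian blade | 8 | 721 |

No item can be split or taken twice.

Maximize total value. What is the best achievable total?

Best packing: carved horn + ornate helm + pearl string + platinum ring + obsidian blade — 26 lb, 3411 total.
That's the maximum — no swap from here does better than 3411.

3411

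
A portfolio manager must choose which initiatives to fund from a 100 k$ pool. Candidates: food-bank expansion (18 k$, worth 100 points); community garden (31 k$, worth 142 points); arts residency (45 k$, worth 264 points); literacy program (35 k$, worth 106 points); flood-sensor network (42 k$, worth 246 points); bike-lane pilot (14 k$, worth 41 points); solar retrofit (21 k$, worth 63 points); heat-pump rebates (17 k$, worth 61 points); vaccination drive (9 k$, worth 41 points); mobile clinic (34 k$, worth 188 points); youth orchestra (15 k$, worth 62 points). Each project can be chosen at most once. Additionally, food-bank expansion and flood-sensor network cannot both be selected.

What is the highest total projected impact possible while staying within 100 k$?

552

The ratio heuristic lands on arts residency + flood-sensor network + vaccination drive (551) but leaves 4 k$ idle.
The 51 k$ tied up in flood-sensor network and vaccination drive is better spent on food-bank expansion + mobile clinic — total rises to 552 (97 k$).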